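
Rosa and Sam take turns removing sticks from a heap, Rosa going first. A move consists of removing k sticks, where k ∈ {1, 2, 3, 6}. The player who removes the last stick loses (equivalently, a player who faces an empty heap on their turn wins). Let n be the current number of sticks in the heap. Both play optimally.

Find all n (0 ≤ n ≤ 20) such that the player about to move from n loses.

1, 5, 9, 13, 17

Compute win/loss labels from the base case upward. A position with no move is W. Any other position is W if it can reach an L in one move, else L.
n=0: no move; the opponent has just taken the last stick and therefore loses → W
n=1: the only move is to 0(W), a W ⇒ L
n=2: can move to 1, which is L ⇒ W
n=3: can move to 1, which is L ⇒ W
n=4: can move to 1, which is L ⇒ W
n=5: moves to 4(W), 3(W), 2(W); every one is W ⇒ L
n=6: can move to 5, which is L ⇒ W
n=7: can move to 5, which is L ⇒ W
n=8: can move to 5, which is L ⇒ W
n=9: moves to 8(W), 7(W), 6(W), 3(W); every one is W ⇒ L
n=10: can move to 9, which is L ⇒ W
n=11: can move to 9, which is L ⇒ W
n=12: can move to 9, which is L ⇒ W
n=13: moves to 12(W), 11(W), 10(W), 7(W); every one is W ⇒ L
n=14: can move to 13, which is L ⇒ W
n=15: can move to 13, which is L ⇒ W
n=16: can move to 13, which is L ⇒ W
n=17: moves to 16(W), 15(W), 14(W), 11(W); every one is W ⇒ L
n=18: can move to 17, which is L ⇒ W
n=19: can move to 17, which is L ⇒ W
n=20: can move to 17, which is L ⇒ W
The losing starting values of n are exactly the entries labelled L in this table (5 of them).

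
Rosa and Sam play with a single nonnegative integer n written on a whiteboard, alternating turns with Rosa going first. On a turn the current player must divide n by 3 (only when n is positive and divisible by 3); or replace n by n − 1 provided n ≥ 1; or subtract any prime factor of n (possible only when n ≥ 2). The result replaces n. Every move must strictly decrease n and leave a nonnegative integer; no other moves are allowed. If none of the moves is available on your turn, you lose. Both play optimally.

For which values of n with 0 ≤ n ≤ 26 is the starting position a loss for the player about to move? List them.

0, 4, 8, 14, 18, 22, 25

Build the W/L table. Terminal = L. A non-terminal position is W if it has a move to some L; otherwise it is L.
n=0: no move → L
n=1: W (go to 0, an L position)
n=2: W (go to 0, an L position)
n=3: W (go to 0, an L position)
n=4: L (options 2(W), 3(W) are all W)
n=5: W (go to 0, an L position)
n=6: W (go to 4, an L position)
n=7: W (go to 0, an L position)
n=8: L (options 6(W), 7(W) are all W)
n=9: W (go to 8, an L position)
n=10: W (go to 8, an L position)
n=11: W (go to 0, an L position)
n=12: W (go to 4, an L position)
n=13: W (go to 0, an L position)
n=14: L (options 7(W), 12(W), 13(W) are all W)
n=15: W (go to 14, an L position)
n=16: W (go to 14, an L position)
n=17: W (go to 0, an L position)
n=18: L (options 6(W), 15(W), 16(W), 17(W) are all W)
n=19: W (go to 0, an L position)
n=20: W (go to 18, an L position)
n=21: W (go to 14, an L position)
n=22: L (options 11(W), 20(W), 21(W) are all W)
n=23: W (go to 0, an L position)
n=24: W (go to 8, an L position)
n=25: L (options 20(W), 24(W) are all W)
n=26: W (go to 25, an L position)
The losing starting values of n are exactly the entries labelled L in this table (7 of them).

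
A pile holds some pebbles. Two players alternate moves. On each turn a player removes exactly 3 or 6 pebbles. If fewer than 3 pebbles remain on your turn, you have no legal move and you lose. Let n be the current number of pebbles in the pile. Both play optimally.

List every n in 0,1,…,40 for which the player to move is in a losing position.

0, 1, 2, 9, 10, 11, 18, 19, 20, 27, 28, 29, 36, 37, 38

Work bottom-up. With no move the player to move loses. Otherwise the position is W if at least one move leads to an L position for the opponent, and L if every move leads to a W.
n=0: no move → L
n=1: no move → L
n=2: no move → L
n=3: →0(L), so W
n=4: →1(L), so W
n=5: →2(L), so W
n=6: →0(L), so W
n=7: →1(L), so W
n=8: →2(L), so W
n=9: →6(W), 3(W) — all W, so L
n=10: →7(W), 4(W) — all W, so L
n=11: →8(W), 5(W) — all W, so L
n=12: →9(L), so W
n=13: →10(L), so W
n=14: →11(L), so W
n=15: →9(L), so W
n=16: →10(L), so W
n=17: →11(L), so W
n=18: →15(W), 12(W) — all W, so L
n=19: →16(W), 13(W) — all W, so L
n=20: →17(W), 14(W) — all W, so L
n=21: →18(L), so W
n=22: →19(L), so W
n=23: →20(L), so W
n=24: →18(L), so W
n=25: →19(L), so W
n=26: →20(L), so W
n=27: →24(W), 21(W) — all W, so L
n=28: →25(W), 22(W) — all W, so L
n=29: →26(W), 23(W) — all W, so L
n=30: →27(L), so W
n=31: →28(L), so W
n=32: →29(L), so W
n=33: →27(L), so W
n=34: →28(L), so W
n=35: →29(L), so W
n=36: →33(W), 30(W) — all W, so L
n=37: →34(W), 31(W) — all W, so L
n=38: →35(W), 32(W) — all W, so L
n=39: →36(L), so W
n=40: →37(L), so W
Reading off the rows marked L gives the requested list; there are 15 such values of n.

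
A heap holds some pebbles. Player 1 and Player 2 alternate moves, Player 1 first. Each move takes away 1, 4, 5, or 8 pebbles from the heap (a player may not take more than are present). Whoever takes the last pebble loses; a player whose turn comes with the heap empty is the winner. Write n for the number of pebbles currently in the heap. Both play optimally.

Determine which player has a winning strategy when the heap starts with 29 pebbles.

Use the standard recursion: the mover wins at a terminal position; elsewhere, the mover wins exactly when some move hands the opponent an L position.
n=0: no move; the opponent has just taken the last pebble and therefore loses → W
n=1: →0(W) only, which is W, so L
n=2: →1(L), so W
n=3: →2(W) only, which is W, so L
n=4: →3(L), so W
n=5: →1(L), so W
n=6: →1(L), so W
n=7: →3(L), so W
n=8: →3(L), so W
n=9: →1(L), so W
n=10: →9(W), 6(W), 5(W), 2(W) — all W, so L
n=11: →10(L), so W
n=12: →11(W), 8(W), 7(W), 4(W) — all W, so L
n=13: →12(L), so W
n=14: →10(L), so W
n=15: →10(L), so W
n=16: →12(L), so W
n=17: →12(L), so W
n=18: →10(L), so W
n=19: →18(W), 15(W), 14(W), 11(W) — all W, so L
n=20: →19(L), so W
n=21: →20(W), 17(W), 16(W), 13(W) — all W, so L
n=22: →21(L), so W
n=23: →19(L), so W
n=24: →19(L), so W
n=25: →21(L), so W
n=26: →21(L), so W
n=27: →19(L), so W
n=28: →27(W), 24(W), 23(W), 20(W) — all W, so L
n=29: →28(L), so W
From 29 Player 1 can remove 1, leaving 28, reaching an L position.

Player 1 wins.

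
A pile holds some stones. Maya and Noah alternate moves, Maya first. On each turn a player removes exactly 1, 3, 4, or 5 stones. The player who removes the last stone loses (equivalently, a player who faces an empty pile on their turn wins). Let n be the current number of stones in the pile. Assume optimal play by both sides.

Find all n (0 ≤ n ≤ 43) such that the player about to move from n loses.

Positions with no move are W. A position that does have a move is losing for the player to move precisely when every available move leads to a winning position for the opponent. Fill in the labels:
n=0: no move; the opponent has just taken the last stone and therefore loses → W
n=1: the only move is to 0(W), a W ⇒ L
n=2: can move to 1, which is L ⇒ W
n=3: moves to 2(W), 0(W); every one is W ⇒ L
n=4: can move to 3, which is L ⇒ W
n=5: can move to 1, which is L ⇒ W
n=6: can move to 3, which is L ⇒ W
n=7: can move to 3, which is L ⇒ W
n=8: can move to 3, which is L ⇒ W
n=9: moves to 8(W), 6(W), 5(W), 4(W); every one is W ⇒ L
n=10: can move to 9, which is L ⇒ W
n=11: moves to 10(W), 8(W), 7(W), 6(W); every one is W ⇒ L
n=12: can move to 11, which is L ⇒ W
n=13: can move to 9, which is L ⇒ W
n=14: can move to 11, which is L ⇒ W
n=15: can move to 11, which is L ⇒ W
n=16: can move to 11, which is L ⇒ W
n=17: moves to 16(W), 14(W), 13(W), 12(W); every one is W ⇒ L
n=18: can move to 17, which is L ⇒ W
n=19: moves to 18(W), 16(W), 15(W), 14(W); every one is W ⇒ L
n=20: can move to 19, which is L ⇒ W
n=21: can move to 17, which is L ⇒ W
n=22: can move to 19, which is L ⇒ W
n=23: can move to 19, which is L ⇒ W
n=24: can move to 19, which is L ⇒ W
n=25: moves to 24(W), 22(W), 21(W), 20(W); every one is W ⇒ L
n=26: can move to 25, which is L ⇒ W
n=27: moves to 26(W), 24(W), 23(W), 22(W); every one is W ⇒ L
n=28: can move to 27, which is L ⇒ W
n=29: can move to 25, which is L ⇒ W
n=30: can move to 27, which is L ⇒ W
n=31: can move to 27, which is L ⇒ W
n=32: can move to 27, which is L ⇒ W
n=33: moves to 32(W), 30(W), 29(W), 28(W); every one is W ⇒ L
n=34: can move to 33, which is L ⇒ W
n=35: moves to 34(W), 32(W), 31(W), 30(W); every one is W ⇒ L
n=36: can move to 35, which is L ⇒ W
n=37: can move to 33, which is L ⇒ W
n=38: can move to 35, which is L ⇒ W
n=39: can move to 35, which is L ⇒ W
n=40: can move to 35, which is L ⇒ W
n=41: moves to 40(W), 38(W), 37(W), 36(W); every one is W ⇒ L
n=42: can move to 41, which is L ⇒ W
n=43: moves to 42(W), 40(W), 39(W), 38(W); every one is W ⇒ L
Reading off the rows marked L gives the requested list; there are 12 such values of n.

1, 3, 9, 11, 17, 19, 25, 27, 33, 35, 41, 43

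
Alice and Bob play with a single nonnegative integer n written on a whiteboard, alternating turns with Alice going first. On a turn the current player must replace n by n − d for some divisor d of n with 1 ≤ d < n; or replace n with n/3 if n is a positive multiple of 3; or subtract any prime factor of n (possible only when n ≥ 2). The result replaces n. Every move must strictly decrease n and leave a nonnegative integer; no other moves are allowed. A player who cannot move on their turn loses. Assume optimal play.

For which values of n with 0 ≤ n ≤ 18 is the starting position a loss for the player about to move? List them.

Label each position W (a win for the player to move) or L (a loss). A position with no legal move is L; any other position is W exactly when some move reaches an L, and L when every move reaches a W.
n=0: no move → L
n=1: no move → L
n=2: W (go to 0, an L position)
n=3: W (go to 0, an L position)
n=4: L (options 2(W), 3(W) are all W)
n=5: W (go to 0, an L position)
n=6: W (go to 4, an L position)
n=7: W (go to 0, an L position)
n=8: W (go to 4, an L position)
n=9: L (options 3(W), 6(W), 8(W) are all W)
n=10: W (go to 9, an L position)
n=11: W (go to 0, an L position)
n=12: W (go to 4, an L position)
n=13: W (go to 0, an L position)
n=14: L (options 7(W), 12(W), 13(W) are all W)
n=15: W (go to 14, an L position)
n=16: W (go to 14, an L position)
n=17: W (go to 0, an L position)
n=18: W (go to 9, an L position)
The losing starting values of n are exactly the entries labelled L in this table (5 of them).

0, 1, 4, 9, 14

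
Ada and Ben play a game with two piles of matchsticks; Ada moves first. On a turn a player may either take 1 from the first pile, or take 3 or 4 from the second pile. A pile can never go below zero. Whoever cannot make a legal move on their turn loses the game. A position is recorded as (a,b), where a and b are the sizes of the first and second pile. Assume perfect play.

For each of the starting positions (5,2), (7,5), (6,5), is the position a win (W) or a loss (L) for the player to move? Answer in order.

Use the standard recursion: the mover loses at a terminal position; elsewhere, the mover wins exactly when some move hands the opponent an L position.
No move ever increases a pile, so every position that can arise here has a ≤ 7 and b ≤ 5; it is enough to label the cells with 0 ≤ a ≤ 7 and 0 ≤ b ≤ 5.
Every move lowers a or b (never raises either), so fill the grid row by row in increasing a, and left to right within a row: each cell's successors are then already labelled.
      b=0  b=1  b=2  b=3  b=4  b=5
a=0:    L    L    L    W    W    W
a=1:    W    W    W    L    L    L
a=2:    L    L    L    W    W    W
a=3:    W    W    W    L    L    L
a=4:    L    L    L    W    W    W
a=5:    W    W    W    L    L    L
a=6:    L    L    L    W    W    W
a=7:    W    W    W    L    L    L
Cells with no legal move (terminal, hence L): (0,0), (0,1), (0,2).
The remaining L cells, each justified by listing all of its moves:
(1,3): only reaches (0,3)(W), (1,0)(W), all W → L
(1,4): only reaches (0,4)(W), (1,1)(W), (1,0)(W), all W → L
(1,5): only reaches (0,5)(W), (1,2)(W), (1,1)(W), all W → L
(2,0): only reaches (1,0)(W), which is W → L
(2,1): only reaches (1,1)(W), which is W → L
(2,2): only reaches (1,2)(W), which is W → L
(3,3): only reaches (2,3)(W), (3,0)(W), all W → L
(3,4): only reaches (2,4)(W), (3,1)(W), (3,0)(W), all W → L
(3,5): only reaches (2,5)(W), (3,2)(W), (3,1)(W), all W → L
(4,0): only reaches (3,0)(W), which is W → L
(4,1): only reaches (3,1)(W), which is W → L
(4,2): only reaches (3,2)(W), which is W → L
(5,3): only reaches (4,3)(W), (5,0)(W), all W → L
(5,4): only reaches (4,4)(W), (5,1)(W), (5,0)(W), all W → L
(5,5): only reaches (4,5)(W), (5,2)(W), (5,1)(W), all W → L
(6,0): only reaches (5,0)(W), which is W → L
(6,1): only reaches (5,1)(W), which is W → L
(6,2): only reaches (5,2)(W), which is W → L
(7,3): only reaches (6,3)(W), (7,0)(W), all W → L
(7,4): only reaches (6,4)(W), (7,1)(W), (7,0)(W), all W → L
(7,5): only reaches (6,5)(W), (7,2)(W), (7,1)(W), all W → L
Every other cell has at least one move into one of the L cells above, so it is W.
(5,2): the move to (4,2) reaches an L cell, so W
(7,5): one of the L cells justified above, so L
(6,5): the move to (5,5) reaches an L cell, so W

(5,2): W, (7,5): L, (6,5): W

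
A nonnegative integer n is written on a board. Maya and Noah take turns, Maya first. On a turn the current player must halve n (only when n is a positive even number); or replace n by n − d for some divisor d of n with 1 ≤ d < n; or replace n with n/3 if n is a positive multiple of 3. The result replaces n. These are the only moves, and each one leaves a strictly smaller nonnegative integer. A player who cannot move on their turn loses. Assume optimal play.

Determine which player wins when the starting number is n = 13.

Label each position W (a win for the player to move) or L (a loss). A position with no legal move is L; any other position is W exactly when some move reaches an L, and L when every move reaches a W.
n=0: no move → L
n=1: no move → L
n=2: reaches L-position 1 → W
n=3: reaches L-position 1 → W
n=4: only reaches 2(W), 3(W), all W → L
n=5: reaches L-position 4 → W
n=6: reaches L-position 4 → W
n=7: only reaches 6(W), which is W → L
n=8: reaches L-position 4 → W
n=9: only reaches 3(W), 6(W), 8(W), all W → L
n=10: reaches L-position 9 → W
n=11: only reaches 10(W), which is W → L
n=12: reaches L-position 4 → W
n=13: only reaches 12(W), which is W → L
Every move from 13 reaches a W position, so the mover loses.

Noah wins.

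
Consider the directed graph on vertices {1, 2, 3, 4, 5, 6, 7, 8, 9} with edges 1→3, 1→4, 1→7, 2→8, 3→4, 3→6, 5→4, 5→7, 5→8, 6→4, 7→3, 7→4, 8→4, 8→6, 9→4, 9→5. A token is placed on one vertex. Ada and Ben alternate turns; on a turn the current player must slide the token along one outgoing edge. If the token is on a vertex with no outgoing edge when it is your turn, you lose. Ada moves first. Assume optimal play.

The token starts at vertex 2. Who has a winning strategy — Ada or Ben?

Ben wins.

Positions with no move are L. A position that does have a move is losing for the player to move precisely when every available move leads to a winning position for the opponent. Fill in the labels:
Every edge goes from a vertex to one that appears earlier in the order 4, 6, 3, 8, 7, 1, 5, 9, 2, so processing vertices in that order labels each vertex after all of its successors.
4: no outgoing edge → L
6: can move to 4, which is L ⇒ W
3: can move to 4, which is L ⇒ W
8: can move to 4, which is L ⇒ W
7: can move to 4, which is L ⇒ W
1: can move to 4, which is L ⇒ W
5: can move to 4, which is L ⇒ W
9: can move to 4, which is L ⇒ W
2: the only move is to 8(W), a W ⇒ L
Every move from 2 reaches a W position, so the mover loses.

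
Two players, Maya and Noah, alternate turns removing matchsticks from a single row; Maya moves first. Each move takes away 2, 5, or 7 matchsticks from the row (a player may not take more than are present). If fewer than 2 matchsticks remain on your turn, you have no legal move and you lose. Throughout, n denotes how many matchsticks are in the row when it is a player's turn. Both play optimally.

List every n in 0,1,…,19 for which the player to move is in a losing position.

Classify positions by backward induction: terminal positions (no move available) are L. From any other position, the mover wins iff some move reaches an L.
n=0: no move → L
n=1: no move → L
n=2: can move to 0, which is L ⇒ W
n=3: can move to 1, which is L ⇒ W
n=4: the only move is to 2(W), a W ⇒ L
n=5: can move to 0, which is L ⇒ W
n=6: can move to 4, which is L ⇒ W
n=7: can move to 0, which is L ⇒ W
n=8: can move to 1, which is L ⇒ W
n=9: can move to 4, which is L ⇒ W
n=10: moves to 8(W), 5(W), 3(W); every one is W ⇒ L
n=11: can move to 4, which is L ⇒ W
n=12: can move to 10, which is L ⇒ W
n=13: moves to 11(W), 8(W), 6(W); every one is W ⇒ L
n=14: moves to 12(W), 9(W), 7(W); every one is W ⇒ L
n=15: can move to 13, which is L ⇒ W
n=16: can move to 14, which is L ⇒ W
n=17: can move to 10, which is L ⇒ W
n=18: can move to 13, which is L ⇒ W
n=19: can move to 14, which is L ⇒ W
The losing starting values of n are exactly the entries labelled L in this table (6 of them).

0, 1, 4, 10, 13, 14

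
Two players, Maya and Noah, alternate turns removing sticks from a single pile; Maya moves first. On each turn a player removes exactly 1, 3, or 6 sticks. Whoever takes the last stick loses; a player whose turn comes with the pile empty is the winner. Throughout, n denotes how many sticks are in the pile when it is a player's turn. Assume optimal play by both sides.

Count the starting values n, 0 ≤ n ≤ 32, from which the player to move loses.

12

Positions with no move are W. A position that does have a move is losing for the player to move precisely when every available move leads to a winning position for the opponent. Fill in the labels:
n=0: no move; the opponent has just taken the last stick and therefore loses → W
n=1: the only move is to 0(W), a W ⇒ L
n=2: can move to 1, which is L ⇒ W
n=3: moves to 2(W), 0(W); every one is W ⇒ L
n=4: can move to 3, which is L ⇒ W
n=5: moves to 4(W), 2(W); every one is W ⇒ L
n=6: can move to 5, which is L ⇒ W
n=7: can move to 1, which is L ⇒ W
n=8: can move to 5, which is L ⇒ W
n=9: can move to 3, which is L ⇒ W
n=10: moves to 9(W), 7(W), 4(W); every one is W ⇒ L
n=11: can move to 10, which is L ⇒ W
n=12: moves to 11(W), 9(W), 6(W); every one is W ⇒ L
n=13: can move to 12, which is L ⇒ W
n=14: moves to 13(W), 11(W), 8(W); every one is W ⇒ L
n=15: can move to 14, which is L ⇒ W
n=16: can move to 10, which is L ⇒ W
n=17: can move to 14, which is L ⇒ W
n=18: can move to 12, which is L ⇒ W
n=19: moves to 18(W), 16(W), 13(W); every one is W ⇒ L
n=20: can move to 19, which is L ⇒ W
n=21: moves to 20(W), 18(W), 15(W); every one is W ⇒ L
n=22: can move to 21, which is L ⇒ W
n=23: moves to 22(W), 20(W), 17(W); every one is W ⇒ L
n=24: can move to 23, which is L ⇒ W
n=25: can move to 19, which is L ⇒ W
n=26: can move to 23, which is L ⇒ W
n=27: can move to 21, which is L ⇒ W
n=28: moves to 27(W), 25(W), 22(W); every one is W ⇒ L
n=29: can move to 28, which is L ⇒ W
n=30: moves to 29(W), 27(W), 24(W); every one is W ⇒ L
n=31: can move to 30, which is L ⇒ W
n=32: moves to 31(W), 29(W), 26(W); every one is W ⇒ L
L entries with 0 ≤ n ≤ 32: n = 1, 3, 5, 10, 12, 14, 19, 21, 23, 28, 30, 32; that makes 12.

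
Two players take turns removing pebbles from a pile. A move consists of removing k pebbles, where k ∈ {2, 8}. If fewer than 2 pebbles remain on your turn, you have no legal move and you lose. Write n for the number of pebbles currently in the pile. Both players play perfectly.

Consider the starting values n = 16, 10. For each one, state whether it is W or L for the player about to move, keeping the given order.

Build the W/L table. Terminal = L. A non-terminal position is W if it has a move to some L; otherwise it is L.
n=0: no move → L
n=1: no move → L
n=2: →0(L), so W
n=3: →1(L), so W
n=4: →2(W) only, which is W, so L
n=5: →3(W) only, which is W, so L
n=6: →4(L), so W
n=7: →5(L), so W
n=8: →0(L), so W
n=9: →1(L), so W
n=10: →8(W), 2(W) — all W, so L
n=11: →9(W), 3(W) — all W, so L
n=12: →10(L), so W
n=13: →11(L), so W
n=14: →12(W), 6(W) — all W, so L
n=15: →13(W), 7(W) — all W, so L
n=16: →14(L), so W

16: W, 10: L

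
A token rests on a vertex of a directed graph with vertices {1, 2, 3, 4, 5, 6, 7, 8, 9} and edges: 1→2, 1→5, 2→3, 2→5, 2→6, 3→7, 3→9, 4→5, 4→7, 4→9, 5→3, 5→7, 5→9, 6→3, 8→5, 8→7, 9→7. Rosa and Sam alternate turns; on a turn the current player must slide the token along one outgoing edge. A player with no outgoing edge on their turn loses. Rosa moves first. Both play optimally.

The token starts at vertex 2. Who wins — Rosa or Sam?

Build the W/L table. Terminal = L. A non-terminal position is W if it has a move to some L; otherwise it is L.
Every edge goes from a vertex to one that appears earlier in the order 7, 9, 3, 5, 4, 6, 2, 8, 1, so processing vertices in that order labels each vertex after all of its successors.
7: no outgoing edge → L
9: →7(L), so W
3: →7(L), so W
5: →7(L), so W
4: →7(L), so W
6: →3(W) only, which is W, so L
2: →6(L), so W
8: →7(L), so W
1: →2(W), 5(W) — all W, so L
From 2 Rosa can move to 6, reaching an L position.

Rosa wins.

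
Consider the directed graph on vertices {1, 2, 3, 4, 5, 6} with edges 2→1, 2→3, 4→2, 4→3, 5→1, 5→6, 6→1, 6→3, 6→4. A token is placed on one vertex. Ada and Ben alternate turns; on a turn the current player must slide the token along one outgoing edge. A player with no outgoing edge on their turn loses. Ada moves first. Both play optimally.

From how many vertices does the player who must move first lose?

Label each position W (a win for the player to move) or L (a loss). A position with no legal move is L; any other position is W exactly when some move reaches an L, and L when every move reaches a W.
Every edge goes from a vertex to one that appears earlier in the order 1, 3, 2, 4, 6, 5, so processing vertices in that order labels each vertex after all of its successors.
1: no outgoing edge → L
3: no outgoing edge → L
2: →3(L), so W
4: →3(L), so W
6: →3(L), so W
5: →1(L), so W
The L vertices are 1, 3; that is 2 in all.

2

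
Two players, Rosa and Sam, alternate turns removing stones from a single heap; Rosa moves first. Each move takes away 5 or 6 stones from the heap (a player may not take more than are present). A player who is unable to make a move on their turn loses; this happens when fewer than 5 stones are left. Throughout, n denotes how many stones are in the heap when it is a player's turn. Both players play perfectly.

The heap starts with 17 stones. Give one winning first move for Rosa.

Compute win/loss labels from the base case upward. A position with no move is L. Any other position is W if it can reach an L in one move, else L.
n=0: no move → L
n=1: no move → L
n=2: no move → L
n=3: no move → L
n=4: no move → L
n=5: →0(L), so W
n=6: →1(L), so W
n=7: →2(L), so W
n=8: →3(L), so W
n=9: →4(L), so W
n=10: →4(L), so W
n=11: →6(W), 5(W) — all W, so L
n=12: →7(W), 6(W) — all W, so L
n=13: →8(W), 7(W) — all W, so L
n=14: →9(W), 8(W) — all W, so L
n=15: →10(W), 9(W) — all W, so L
n=16: →11(L), so W
n=17: →12(L), so W
From 17, the L positions reachable in one move are: 12, 11. Any move reaching one of these is winning.

Remove 5, leaving 12.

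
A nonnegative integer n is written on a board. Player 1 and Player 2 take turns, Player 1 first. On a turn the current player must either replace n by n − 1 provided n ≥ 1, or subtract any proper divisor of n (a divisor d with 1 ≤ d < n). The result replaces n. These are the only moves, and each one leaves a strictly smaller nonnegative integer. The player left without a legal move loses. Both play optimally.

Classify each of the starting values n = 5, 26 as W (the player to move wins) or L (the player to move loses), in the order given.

5: L, 26: W

Work bottom-up. With no move the player to move loses. Otherwise the position is W if at least one move leads to an L position for the opponent, and L if every move leads to a W.
n=0: no move → L
n=1: can move to 0, which is L ⇒ W
n=2: the only move is to 1(W), a W ⇒ L
n=3: can move to 2, which is L ⇒ W
n=4: can move to 2, which is L ⇒ W
n=5: the only move is to 4(W), a W ⇒ L
n=6: can move to 5, which is L ⇒ W
n=7: the only move is to 6(W), a W ⇒ L
n=8: can move to 7, which is L ⇒ W
n=9: moves to 6(W), 8(W); every one is W ⇒ L
n=10: can move to 5, which is L ⇒ W
n=11: the only move is to 10(W), a W ⇒ L
n=12: can move to 9, which is L ⇒ W
n=13: the only move is to 12(W), a W ⇒ L
n=14: can move to 7, which is L ⇒ W
n=15: moves to 10(W), 12(W), 14(W); every one is W ⇒ L
n=16: can move to 15, which is L ⇒ W
n=17: the only move is to 16(W), a W ⇒ L
n=18: can move to 9, which is L ⇒ W
n=19: the only move is to 18(W), a W ⇒ L
n=20: can move to 15, which is L ⇒ W
n=21: moves to 14(W), 18(W), 20(W); every one is W ⇒ L
n=22: can move to 11, which is L ⇒ W
n=23: the only move is to 22(W), a W ⇒ L
n=24: can move to 21, which is L ⇒ W
n=25: moves to 20(W), 24(W); every one is W ⇒ L
n=26: can move to 13, which is L ⇒ W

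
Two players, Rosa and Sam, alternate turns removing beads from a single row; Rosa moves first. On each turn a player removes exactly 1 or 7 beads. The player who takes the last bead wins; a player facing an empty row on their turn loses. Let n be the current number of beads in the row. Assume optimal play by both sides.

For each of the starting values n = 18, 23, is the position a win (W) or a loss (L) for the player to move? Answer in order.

Classify positions by backward induction: terminal positions (no move available) are L. From any other position, the mover wins iff some move reaches an L.
n=0: no move → L
n=1: →0(L), so W
n=2: →1(W) only, which is W, so L
n=3: →2(L), so W
n=4: →3(W) only, which is W, so L
n=5: →4(L), so W
n=6: →5(W) only, which is W, so L
n=7: →6(L), so W
n=8: →7(W), 1(W) — all W, so L
n=9: →8(L), so W
n=10: →9(W), 3(W) — all W, so L
n=11: →10(L), so W
n=12: →11(W), 5(W) — all W, so L
n=13: →12(L), so W
n=14: →13(W), 7(W) — all W, so L
n=15: →14(L), so W
n=16: →15(W), 9(W) — all W, so L
n=17: →16(L), so W
n=18: →17(W), 11(W) — all W, so L
n=19: →18(L), so W
n=20: →19(W), 13(W) — all W, so L
n=21: →20(L), so W
n=22: →21(W), 15(W) — all W, so L
n=23: →22(L), so W

18: L, 23: W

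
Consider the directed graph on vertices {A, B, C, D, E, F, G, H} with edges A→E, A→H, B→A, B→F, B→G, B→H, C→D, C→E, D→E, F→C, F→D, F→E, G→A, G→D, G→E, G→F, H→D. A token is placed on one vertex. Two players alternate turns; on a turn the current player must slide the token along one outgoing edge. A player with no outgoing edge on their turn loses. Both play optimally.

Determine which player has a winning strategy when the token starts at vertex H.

Classify positions by backward induction: terminal positions (no move available) are L. From any other position, the mover wins iff some move reaches an L.
Every edge goes from a vertex to one that appears earlier in the order E, D, H, C, F, A, G, B, so processing vertices in that order labels each vertex after all of its successors.
E: no outgoing edge → L
D: reaches L-position E → W
H: only reaches D(W), which is W → L
C: reaches L-position E → W
F: reaches L-position E → W
A: reaches L-position H → W
G: reaches L-position E → W
B: reaches L-position H → W
Every move from H reaches a W position, so the mover loses.

The second player wins.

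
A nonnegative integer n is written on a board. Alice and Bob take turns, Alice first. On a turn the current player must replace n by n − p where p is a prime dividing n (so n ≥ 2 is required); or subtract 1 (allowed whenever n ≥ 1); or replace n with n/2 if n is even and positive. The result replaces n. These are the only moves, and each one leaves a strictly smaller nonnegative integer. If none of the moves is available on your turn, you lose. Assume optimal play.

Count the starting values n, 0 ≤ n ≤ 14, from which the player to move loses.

4

Use the standard recursion: the mover loses at a terminal position; elsewhere, the mover wins exactly when some move hands the opponent an L position.
n=0: no move → L
n=1: reaches L-position 0 → W
n=2: reaches L-position 0 → W
n=3: reaches L-position 0 → W
n=4: only reaches 2(W), 3(W), all W → L
n=5: reaches L-position 0 → W
n=6: reaches L-position 4 → W
n=7: reaches L-position 0 → W
n=8: reaches L-position 4 → W
n=9: only reaches 6(W), 8(W), all W → L
n=10: reaches L-position 9 → W
n=11: reaches L-position 0 → W
n=12: reaches L-position 9 → W
n=13: reaches L-position 0 → W
n=14: only reaches 7(W), 12(W), 13(W), all W → L
L entries with 0 ≤ n ≤ 14: n = 0, 4, 9, 14; that makes 4.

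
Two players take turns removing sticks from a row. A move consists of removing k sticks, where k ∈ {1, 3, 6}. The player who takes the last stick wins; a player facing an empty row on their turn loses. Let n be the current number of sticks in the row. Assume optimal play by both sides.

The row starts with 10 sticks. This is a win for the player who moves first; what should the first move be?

Remove 1, leaving 9.

Classify positions by backward induction: terminal positions (no move available) are L. From any other position, the mover wins iff some move reaches an L.
n=0: no move → L
n=1: W (go to 0, an L position)
n=2: L (sole option 1(W) is W)
n=3: W (go to 2, an L position)
n=4: L (options 3(W), 1(W) are all W)
n=5: W (go to 4, an L position)
n=6: W (go to 0, an L position)
n=7: W (go to 4, an L position)
n=8: W (go to 2, an L position)
n=9: L (options 8(W), 6(W), 3(W) are all W)
n=10: W (go to 9, an L position)
From 10, the L positions reachable in one move are: 9, 4. Any move reaching one of these is winning.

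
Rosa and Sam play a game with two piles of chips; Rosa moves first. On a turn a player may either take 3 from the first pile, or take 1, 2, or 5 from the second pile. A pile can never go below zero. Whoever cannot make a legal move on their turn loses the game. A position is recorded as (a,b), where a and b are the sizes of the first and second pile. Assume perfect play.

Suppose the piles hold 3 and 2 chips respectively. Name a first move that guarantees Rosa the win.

Move to (3,1).

Classify positions by backward induction: terminal positions (no move available) are L. From any other position, the mover wins iff some move reaches an L.
No move ever increases a pile, so every position that can arise here has a ≤ 3 and b ≤ 2; it is enough to label the cells with 0 ≤ a ≤ 3 and 0 ≤ b ≤ 2.
Every move lowers a or b (never raises either), so fill the grid row by row in increasing a, and left to right within a row: each cell's successors are then already labelled.
      b=0  b=1  b=2
a=0:    L    W    W
a=1:    L    W    W
a=2:    L    W    W
a=3:    W    L    W
Cells with no legal move (terminal, hence L): (0,0), (1,0), (2,0).
The remaining L cells, each justified by listing all of its moves:
(3,1): only reaches (0,1)(W), (3,0)(W), all W → L
Every other cell has at least one move into one of the L cells above, so it is W.
From (3,2), the L positions reachable in one move are: (3,1).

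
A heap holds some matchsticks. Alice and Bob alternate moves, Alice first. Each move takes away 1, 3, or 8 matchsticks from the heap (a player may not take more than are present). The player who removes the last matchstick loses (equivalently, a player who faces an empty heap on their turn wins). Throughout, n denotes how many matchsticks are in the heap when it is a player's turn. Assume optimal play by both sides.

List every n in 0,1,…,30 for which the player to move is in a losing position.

Positions with no move are W. A position that does have a move is losing for the player to move precisely when every available move leads to a winning position for the opponent. Fill in the labels:
n=0: no move; the opponent has just taken the last matchstick and therefore loses → W
n=1: L (sole option 0(W) is W)
n=2: W (go to 1, an L position)
n=3: L (options 2(W), 0(W) are all W)
n=4: W (go to 3, an L position)
n=5: L (options 4(W), 2(W) are all W)
n=6: W (go to 5, an L position)
n=7: L (options 6(W), 4(W) are all W)
n=8: W (go to 7, an L position)
n=9: W (go to 1, an L position)
n=10: W (go to 7, an L position)
n=11: W (go to 3, an L position)
n=12: L (options 11(W), 9(W), 4(W) are all W)
n=13: W (go to 12, an L position)
n=14: L (options 13(W), 11(W), 6(W) are all W)
n=15: W (go to 14, an L position)
n=16: L (options 15(W), 13(W), 8(W) are all W)
n=17: W (go to 16, an L position)
n=18: L (options 17(W), 15(W), 10(W) are all W)
n=19: W (go to 18, an L position)
n=20: W (go to 12, an L position)
n=21: W (go to 18, an L position)
n=22: W (go to 14, an L position)
n=23: L (options 22(W), 20(W), 15(W) are all W)
n=24: W (go to 23, an L position)
n=25: L (options 24(W), 22(W), 17(W) are all W)
n=26: W (go to 25, an L position)
n=27: L (options 26(W), 24(W), 19(W) are all W)
n=28: W (go to 27, an L position)
n=29: L (options 28(W), 26(W), 21(W) are all W)
n=30: W (go to 29, an L position)
Reading off the rows marked L gives the requested list; there are 12 such values of n.

1, 3, 5, 7, 12, 14, 16, 18, 23, 25, 27, 29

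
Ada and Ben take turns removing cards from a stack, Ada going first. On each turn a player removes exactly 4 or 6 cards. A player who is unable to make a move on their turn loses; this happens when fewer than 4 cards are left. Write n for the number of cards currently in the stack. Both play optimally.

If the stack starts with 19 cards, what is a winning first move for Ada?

Remove 6, leaving 13.

Classify positions by backward induction: terminal positions (no move available) are L. From any other position, the mover wins iff some move reaches an L.
n=0: no move → L
n=1: no move → L
n=2: no move → L
n=3: no move → L
n=4: →0(L), so W
n=5: →1(L), so W
n=6: →2(L), so W
n=7: →3(L), so W
n=8: →2(L), so W
n=9: →3(L), so W
n=10: →6(W), 4(W) — all W, so L
n=11: →7(W), 5(W) — all W, so L
n=12: →8(W), 6(W) — all W, so L
n=13: →9(W), 7(W) — all W, so L
n=14: →10(L), so W
n=15: →11(L), so W
n=16: →12(L), so W
n=17: →13(L), so W
n=18: →12(L), so W
n=19: →13(L), so W
From 19, the L positions reachable in one move are: 13.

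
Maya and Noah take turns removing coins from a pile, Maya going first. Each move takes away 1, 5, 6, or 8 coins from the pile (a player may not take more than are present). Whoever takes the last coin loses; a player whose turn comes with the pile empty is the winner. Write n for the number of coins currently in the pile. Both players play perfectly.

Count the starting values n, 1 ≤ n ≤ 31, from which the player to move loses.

Compute win/loss labels from the base case upward. A position with no move is W. Any other position is W if it can reach an L in one move, else L.
n=0: no move; the opponent has just taken the last coin and therefore loses → W
n=1: the only move is to 0(W), a W ⇒ L
n=2: can move to 1, which is L ⇒ W
n=3: the only move is to 2(W), a W ⇒ L
n=4: can move to 3, which is L ⇒ W
n=5: moves to 4(W), 0(W); every one is W ⇒ L
n=6: can move to 5, which is L ⇒ W
n=7: can move to 1, which is L ⇒ W
n=8: can move to 3, which is L ⇒ W
n=9: can move to 3, which is L ⇒ W
n=10: can move to 5, which is L ⇒ W
n=11: can move to 5, which is L ⇒ W
n=12: moves to 11(W), 7(W), 6(W), 4(W); every one is W ⇒ L
n=13: can move to 12, which is L ⇒ W
n=14: moves to 13(W), 9(W), 8(W), 6(W); every one is W ⇒ L
n=15: can move to 14, which is L ⇒ W
n=16: moves to 15(W), 11(W), 10(W), 8(W); every one is W ⇒ L
n=17: can move to 16, which is L ⇒ W
n=18: can move to 12, which is L ⇒ W
n=19: can move to 14, which is L ⇒ W
n=20: can move to 14, which is L ⇒ W
n=21: can move to 16, which is L ⇒ W
n=22: can move to 16, which is L ⇒ W
n=23: moves to 22(W), 18(W), 17(W), 15(W); every one is W ⇒ L
n=24: can move to 23, which is L ⇒ W
n=25: moves to 24(W), 20(W), 19(W), 17(W); every one is W ⇒ L
n=26: can move to 25, which is L ⇒ W
n=27: moves to 26(W), 22(W), 21(W), 19(W); every one is W ⇒ L
n=28: can move to 27, which is L ⇒ W
n=29: can move to 23, which is L ⇒ W
n=30: can move to 25, which is L ⇒ W
n=31: can move to 25, which is L ⇒ W
L entries with 1 ≤ n ≤ 31 (the range starts at n=1): n = 1, 3, 5, 12, 14, 16, 23, 25, 27; that makes 9.

9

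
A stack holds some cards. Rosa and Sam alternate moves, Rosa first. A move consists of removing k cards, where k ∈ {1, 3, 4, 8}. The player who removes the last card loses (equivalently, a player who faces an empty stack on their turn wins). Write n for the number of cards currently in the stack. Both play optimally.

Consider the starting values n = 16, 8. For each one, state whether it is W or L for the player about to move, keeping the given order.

16: W, 8: L

Build the W/L table. Terminal = W. A non-terminal position is W if it has a move to some L; otherwise it is L.
n=0: no move; the opponent has just taken the last card and therefore loses → W
n=1: only reaches 0(W), which is W → L
n=2: reaches L-position 1 → W
n=3: only reaches 2(W), 0(W), all W → L
n=4: reaches L-position 3 → W
n=5: reaches L-position 1 → W
n=6: reaches L-position 3 → W
n=7: reaches L-position 3 → W
n=8: only reaches 7(W), 5(W), 4(W), 0(W), all W → L
n=9: reaches L-position 8 → W
n=10: only reaches 9(W), 7(W), 6(W), 2(W), all W → L
n=11: reaches L-position 10 → W
n=12: reaches L-position 8 → W
n=13: reaches L-position 10 → W
n=14: reaches L-position 10 → W
n=15: only reaches 14(W), 12(W), 11(W), 7(W), all W → L
n=16: reaches L-position 15 → W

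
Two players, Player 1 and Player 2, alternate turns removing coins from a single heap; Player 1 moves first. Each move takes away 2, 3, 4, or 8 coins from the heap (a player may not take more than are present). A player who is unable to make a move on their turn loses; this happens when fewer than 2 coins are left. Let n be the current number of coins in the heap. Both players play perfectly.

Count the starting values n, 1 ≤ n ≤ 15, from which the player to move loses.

Work bottom-up. With no move the player to move loses. Otherwise the position is W if at least one move leads to an L position for the opponent, and L if every move leads to a W.
n=0: no move → L
n=1: no move → L
n=2: can move to 0, which is L ⇒ W
n=3: can move to 1, which is L ⇒ W
n=4: can move to 1, which is L ⇒ W
n=5: can move to 1, which is L ⇒ W
n=6: moves to 4(W), 3(W), 2(W); every one is W ⇒ L
n=7: moves to 5(W), 4(W), 3(W); every one is W ⇒ L
n=8: can move to 6, which is L ⇒ W
n=9: can move to 7, which is L ⇒ W
n=10: can move to 7, which is L ⇒ W
n=11: can move to 7, which is L ⇒ W
n=12: moves to 10(W), 9(W), 8(W), 4(W); every one is W ⇒ L
n=13: moves to 11(W), 10(W), 9(W), 5(W); every one is W ⇒ L
n=14: can move to 12, which is L ⇒ W
n=15: can move to 13, which is L ⇒ W
L entries with 1 ≤ n ≤ 15 (n=0 is outside the asked range and is not counted): n = 1, 6, 7, 12, 13; that makes 5.

5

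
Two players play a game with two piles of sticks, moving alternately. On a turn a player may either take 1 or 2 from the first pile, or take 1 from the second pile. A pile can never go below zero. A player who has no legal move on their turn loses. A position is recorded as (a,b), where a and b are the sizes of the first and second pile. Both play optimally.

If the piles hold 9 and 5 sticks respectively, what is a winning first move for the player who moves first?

Work bottom-up. With no move the player to move loses. Otherwise the position is W if at least one move leads to an L position for the opponent, and L if every move leads to a W.
No move ever increases a pile, so every position that can arise here has a ≤ 9 and b ≤ 5; it is enough to label the cells with 0 ≤ a ≤ 9 and 0 ≤ b ≤ 5.
Every move lowers a or b (never raises either), so fill the grid row by row in increasing a, and left to right within a row: each cell's successors are then already labelled.
      b=0  b=1  b=2  b=3  b=4  b=5
a=0:    L    W    L    W    L    W
a=1:    W    L    W    L    W    L
a=2:    W    W    W    W    W    W
a=3:    L    W    L    W    L    W
a=4:    W    L    W    L    W    L
a=5:    W    W    W    W    W    W
a=6:    L    W    L    W    L    W
a=7:    W    L    W    L    W    L
a=8:    W    W    W    W    W    W
a=9:    L    W    L    W    L    W
Cells with no legal move (terminal, hence L): (0,0).
The remaining L cells, each justified by listing all of its moves:
(0,2): the only move is to (0,1)(W), a W ⇒ L
(0,4): the only move is to (0,3)(W), a W ⇒ L
(1,1): moves to (0,1)(W), (1,0)(W); every one is W ⇒ L
(1,3): moves to (0,3)(W), (1,2)(W); every one is W ⇒ L
(1,5): moves to (0,5)(W), (1,4)(W); every one is W ⇒ L
(3,0): moves to (2,0)(W), (1,0)(W); every one is W ⇒ L
(3,2): moves to (2,2)(W), (1,2)(W), (3,1)(W); every one is W ⇒ L
(3,4): moves to (2,4)(W), (1,4)(W), (3,3)(W); every one is W ⇒ L
(4,1): moves to (3,1)(W), (2,1)(W), (4,0)(W); every one is W ⇒ L
(4,3): moves to (3,3)(W), (2,3)(W), (4,2)(W); every one is W ⇒ L
(4,5): moves to (3,5)(W), (2,5)(W), (4,4)(W); every one is W ⇒ L
(6,0): moves to (5,0)(W), (4,0)(W); every one is W ⇒ L
(6,2): moves to (5,2)(W), (4,2)(W), (6,1)(W); every one is W ⇒ L
(6,4): moves to (5,4)(W), (4,4)(W), (6,3)(W); every one is W ⇒ L
(7,1): moves to (6,1)(W), (5,1)(W), (7,0)(W); every one is W ⇒ L
(7,3): moves to (6,3)(W), (5,3)(W), (7,2)(W); every one is W ⇒ L
(7,5): moves to (6,5)(W), (5,5)(W), (7,4)(W); every one is W ⇒ L
(9,0): moves to (8,0)(W), (7,0)(W); every one is W ⇒ L
(9,2): moves to (8,2)(W), (7,2)(W), (9,1)(W); every one is W ⇒ L
(9,4): moves to (8,4)(W), (7,4)(W), (9,3)(W); every one is W ⇒ L
Every other cell has at least one move into one of the L cells above, so it is W.
From (9,5), the L positions reachable in one move are: (7,5), (9,4). Any move reaching one of these is winning.

Move to (7,5).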